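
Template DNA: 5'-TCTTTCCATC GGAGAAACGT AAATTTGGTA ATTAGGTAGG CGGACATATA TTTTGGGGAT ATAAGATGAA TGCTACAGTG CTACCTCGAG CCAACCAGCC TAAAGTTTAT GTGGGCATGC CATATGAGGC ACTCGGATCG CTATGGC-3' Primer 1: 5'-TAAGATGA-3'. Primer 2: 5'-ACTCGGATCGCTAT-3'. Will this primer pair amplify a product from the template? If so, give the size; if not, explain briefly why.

No product — both primers anneal to the same strand and extend in the same direction.

Primer 1 (TAAGATGA) matches the top strand at positions 62–69 (3' end points downstream).
Primer 2 (ACTCGGATCGCTAT) also matches the top strand directly, at positions 131–144 — its reverse complement ATAGCGATCCGAGT is not present.
Both primers anneal to the bottom strand with 3' ends pointing the same way, so neither can prime synthesis back toward the other.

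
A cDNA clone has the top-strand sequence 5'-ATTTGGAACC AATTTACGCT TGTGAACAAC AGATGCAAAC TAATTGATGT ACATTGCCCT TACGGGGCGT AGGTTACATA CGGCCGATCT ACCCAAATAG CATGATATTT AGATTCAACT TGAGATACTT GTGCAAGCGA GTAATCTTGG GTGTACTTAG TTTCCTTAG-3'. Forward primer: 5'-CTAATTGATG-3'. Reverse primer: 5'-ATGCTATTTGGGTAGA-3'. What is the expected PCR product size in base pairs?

64 bp

Scanning the template, CTAATTGATG occurs at positions 40–49; this primer anneals to the bottom strand there with its 3' end pointing downstream.
Taking the reverse complement of ATGCTATTTGGGTAGA gives TCTACCCAAATAGCAT, found at positions 88–103 on the template; the primer anneals here to the top strand with its 3' end pointing upstream.
Product length = (reverse-primer end) − (forward-primer start) + 1 = 103 − 40 + 1 = 64 bp.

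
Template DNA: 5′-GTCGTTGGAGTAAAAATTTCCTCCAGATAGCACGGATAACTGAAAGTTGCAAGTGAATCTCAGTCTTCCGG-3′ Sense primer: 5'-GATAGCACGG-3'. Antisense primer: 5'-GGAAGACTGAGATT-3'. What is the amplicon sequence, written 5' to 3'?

Forward primer GATAGCACGG is found on the top strand at positions 26–35.
Taking the reverse complement of GGAAGACTGAGATT gives AATCTCAGTCTTCC, found at positions 56–69 on the template; the primer anneals here to the top strand with its 3' end pointing upstream.
The product is the template from position 26 through 69 (44 bp).

5'-GATAGCACGGATAACTGAAAGTTGCAAGTGAATCTCAGTCTTCC-3'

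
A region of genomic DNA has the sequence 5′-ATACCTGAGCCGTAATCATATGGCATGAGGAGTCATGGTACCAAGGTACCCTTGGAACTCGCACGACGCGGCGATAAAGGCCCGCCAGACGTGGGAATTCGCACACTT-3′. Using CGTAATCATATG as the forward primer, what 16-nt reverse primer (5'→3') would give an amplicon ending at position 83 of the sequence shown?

5'-GGGCCTTTATCGCCGC-3'

The forward primer binds at positions 11–22; the product's 3' end on the top strand is position 83.
The reverse primer anneals to the top strand over positions 68–83, i.e. to GCGGCGATAAAGGCCC.
Its sequence written 5'→3' is the reverse complement: GGGCCTTTATCGCCGC.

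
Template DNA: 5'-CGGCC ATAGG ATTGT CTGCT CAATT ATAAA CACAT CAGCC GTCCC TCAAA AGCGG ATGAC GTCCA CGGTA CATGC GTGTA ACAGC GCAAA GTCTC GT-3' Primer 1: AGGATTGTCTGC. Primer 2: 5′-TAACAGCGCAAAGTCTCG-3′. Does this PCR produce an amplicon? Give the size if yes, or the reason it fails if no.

No product — both primers anneal to the same strand and extend in the same direction.

Primer 1 (AGGATTGTCTGC) matches the top strand at positions 8–19 (3' end points downstream).
Primer 2 (TAACAGCGCAAAGTCTCG) also matches the top strand directly, at positions 79–96 — its reverse complement CGAGACTTTGCGCTGTTA is not present.
Both primers anneal to the bottom strand with 3' ends pointing the same way, so neither can prime synthesis back toward the other.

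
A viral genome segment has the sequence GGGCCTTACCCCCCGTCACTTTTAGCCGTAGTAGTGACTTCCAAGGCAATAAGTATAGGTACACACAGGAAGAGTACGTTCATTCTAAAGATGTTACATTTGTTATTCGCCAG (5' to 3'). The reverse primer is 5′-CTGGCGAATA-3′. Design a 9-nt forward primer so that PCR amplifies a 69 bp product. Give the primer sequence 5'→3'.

5'-GGCAATAAG-3'

The reverse primer's reverse complement TATTCGCCAG matches the template at positions 104–113, so the product ends at position 113.
A 69 bp product then starts at position 113 − 69 + 1 = 45.
The forward primer is identical to the top strand there: GGCAATAAG.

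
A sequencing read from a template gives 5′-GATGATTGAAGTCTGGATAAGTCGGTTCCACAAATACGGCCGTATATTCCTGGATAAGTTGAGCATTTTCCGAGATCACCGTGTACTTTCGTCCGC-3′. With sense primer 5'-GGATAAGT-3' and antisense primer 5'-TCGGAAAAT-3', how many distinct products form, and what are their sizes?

Two products: 59 bp, 22 bp

The forward primer GGATAAGT matches the top strand at positions 15–22, 52–59.
The reverse primer's reverse complement is ATTTTCCGA, matching at positions 65–73.
Each forward site pairs with the reverse site to give a product ending at position 73: sizes 59, 22 bp.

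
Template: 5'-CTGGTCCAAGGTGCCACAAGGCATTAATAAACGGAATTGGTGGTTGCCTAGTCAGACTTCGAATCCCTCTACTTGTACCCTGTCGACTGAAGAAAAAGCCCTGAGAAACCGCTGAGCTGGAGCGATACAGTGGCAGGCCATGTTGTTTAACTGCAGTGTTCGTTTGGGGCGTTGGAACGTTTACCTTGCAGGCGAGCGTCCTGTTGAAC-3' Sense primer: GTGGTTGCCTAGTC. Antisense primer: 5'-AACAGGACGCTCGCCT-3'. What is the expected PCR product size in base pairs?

The forward primer matches the template at positions 40–53.
Taking the reverse complement of AACAGGACGCTCGCCT gives AGGCGAGCGTCCTGTT, found at positions 190–205 on the template; the primer anneals here to the top strand with its 3' end pointing upstream.
The product runs from position 40 to position 205, so its length is 205 − 40 + 1 = 166 bp.

166 bp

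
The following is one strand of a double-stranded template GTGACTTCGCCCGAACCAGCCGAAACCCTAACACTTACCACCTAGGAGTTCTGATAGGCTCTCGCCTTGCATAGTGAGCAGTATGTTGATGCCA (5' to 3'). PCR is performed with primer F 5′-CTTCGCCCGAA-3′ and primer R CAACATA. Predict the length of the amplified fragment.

84 bp

The forward primer matches the template at positions 5–15.
Taking the reverse complement of CAACATA gives TATGTTG, found at positions 82–88 on the template; the primer anneals here to the top strand with its 3' end pointing upstream.
Product length = (reverse-primer end) − (forward-primer start) + 1 = 88 − 5 + 1 = 84 bp.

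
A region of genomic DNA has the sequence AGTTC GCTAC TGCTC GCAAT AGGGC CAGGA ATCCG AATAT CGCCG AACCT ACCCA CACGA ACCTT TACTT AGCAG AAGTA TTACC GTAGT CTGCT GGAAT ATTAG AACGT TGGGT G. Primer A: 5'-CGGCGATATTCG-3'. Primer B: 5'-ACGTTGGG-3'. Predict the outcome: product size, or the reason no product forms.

Primer A (CGGCGATATTCG) has reverse complement CGAATATCGCCG, which matches the top strand at positions 34–45; primer A anneals to the top strand there with its 3' end pointing upstream toward position 34.
Primer B (ACGTTGGG) matches the top strand directly at positions 107–114; it anneals to the bottom strand with its 3' end pointing downstream toward position 114.
The 3' ends diverge (primer A extends toward position 1, primer B toward position 116), so the primers never converge on a shared product.

No product — the primers' 3' ends point away from each other.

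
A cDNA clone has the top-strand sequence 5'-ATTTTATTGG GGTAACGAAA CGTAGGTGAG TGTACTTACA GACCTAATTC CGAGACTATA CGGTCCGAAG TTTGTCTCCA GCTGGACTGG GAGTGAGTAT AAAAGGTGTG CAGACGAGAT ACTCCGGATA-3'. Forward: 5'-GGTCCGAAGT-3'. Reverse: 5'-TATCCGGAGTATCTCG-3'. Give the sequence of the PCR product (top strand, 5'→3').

Forward primer GGTCCGAAGT is found on the top strand at positions 62–71.
Taking the reverse complement of TATCCGGAGTATCTCG gives CGAGATACTCCGGATA, found at positions 115–130 on the template; the primer anneals here to the top strand with its 3' end pointing upstream.
The product is the template from position 62 through 130 (69 bp).

5'-GGTCCGAAGTTTGTCTCCAGCTGGACTGGGAGTGAGTATAAAAGGTGTGCAGACGAGATACTCCGGATA-3'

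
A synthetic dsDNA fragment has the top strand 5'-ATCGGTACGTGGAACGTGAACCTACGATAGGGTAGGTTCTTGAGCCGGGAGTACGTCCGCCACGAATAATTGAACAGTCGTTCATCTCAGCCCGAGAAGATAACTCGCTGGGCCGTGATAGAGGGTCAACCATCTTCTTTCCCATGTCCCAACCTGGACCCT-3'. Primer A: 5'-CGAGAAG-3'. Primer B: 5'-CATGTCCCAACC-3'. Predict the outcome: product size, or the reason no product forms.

Primer A (CGAGAAG) matches the top strand at positions 93–99 (3' end points downstream).
Primer B (CATGTCCCAACC) also matches the top strand directly, at positions 143–154 — its reverse complement GGTTGGGACATG is not present.
Both primers anneal to the bottom strand with 3' ends pointing the same way, so neither can prime synthesis back toward the other.

No product — both primers anneal to the same strand and extend in the same direction.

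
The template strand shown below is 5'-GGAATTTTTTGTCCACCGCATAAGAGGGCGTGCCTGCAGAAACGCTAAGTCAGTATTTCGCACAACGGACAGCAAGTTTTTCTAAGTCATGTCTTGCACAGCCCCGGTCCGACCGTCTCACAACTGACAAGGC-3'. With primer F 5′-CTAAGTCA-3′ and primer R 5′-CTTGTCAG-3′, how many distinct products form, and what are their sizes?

Two products: 87 bp, 50 bp

The forward primer CTAAGTCA matches the top strand at positions 45–52, 82–89.
The reverse primer's reverse complement is CTGACAAG, matching at positions 124–131.
Each forward site pairs with the reverse site to give a product ending at position 131: sizes 87, 50 bp.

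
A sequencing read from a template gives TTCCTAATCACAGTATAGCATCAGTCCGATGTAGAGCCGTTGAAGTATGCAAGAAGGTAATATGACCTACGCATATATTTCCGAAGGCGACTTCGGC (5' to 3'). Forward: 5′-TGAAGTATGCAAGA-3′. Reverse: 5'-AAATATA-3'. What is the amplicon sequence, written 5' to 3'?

Forward primer TGAAGTATGCAAGA is found on the top strand at positions 41–54.
Taking the reverse complement of AAATATA gives TATATTT, found at positions 74–80 on the template; the primer anneals here to the top strand with its 3' end pointing upstream.
The product is the template from position 41 through 80 (40 bp).

5'-TGAAGTATGCAAGAAGGTAATATGACCTACGCATATATTT-3'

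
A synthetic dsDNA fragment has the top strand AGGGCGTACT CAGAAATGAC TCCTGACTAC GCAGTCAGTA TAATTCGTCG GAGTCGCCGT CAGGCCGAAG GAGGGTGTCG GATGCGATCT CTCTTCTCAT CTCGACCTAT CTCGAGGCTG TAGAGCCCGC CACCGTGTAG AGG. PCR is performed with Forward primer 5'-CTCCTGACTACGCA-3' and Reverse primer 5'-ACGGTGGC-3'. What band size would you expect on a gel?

Scanning the template, CTCCTGACTACGCA occurs at positions 20–33; this primer anneals to the bottom strand there with its 3' end pointing downstream.
Taking the reverse complement of ACGGTGGC gives GCCACCGT, found at positions 129–136 on the template; the primer anneals here to the top strand with its 3' end pointing upstream.
The product runs from position 20 to position 136, so its length is 136 − 20 + 1 = 117 bp.

117 bp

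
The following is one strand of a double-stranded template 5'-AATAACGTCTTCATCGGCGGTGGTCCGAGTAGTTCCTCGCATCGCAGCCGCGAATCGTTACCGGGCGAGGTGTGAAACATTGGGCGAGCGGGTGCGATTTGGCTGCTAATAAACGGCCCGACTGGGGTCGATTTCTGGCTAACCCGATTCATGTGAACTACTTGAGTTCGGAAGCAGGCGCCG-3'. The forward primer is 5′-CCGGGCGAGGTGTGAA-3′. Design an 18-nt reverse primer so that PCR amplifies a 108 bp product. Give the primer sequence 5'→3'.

The forward primer binds at positions 61–76, so a 108 bp product ends at position 61 + 108 − 1 = 168.
The reverse primer anneals to the top strand over positions 151–168, i.e. to ATGTGAACTACTTGAGTT.
Its sequence written 5'→3' is the reverse complement: AACTCAAGTAGTTCACAT.

5'-AACTCAAGTAGTTCACAT-3'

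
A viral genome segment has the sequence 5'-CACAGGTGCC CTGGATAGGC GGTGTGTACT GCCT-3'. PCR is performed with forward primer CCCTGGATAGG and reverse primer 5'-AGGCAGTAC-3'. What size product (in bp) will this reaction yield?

Scanning the template, CCCTGGATAGG occurs at positions 9–19; this primer anneals to the bottom strand there with its 3' end pointing downstream.
Reverse complement of the reverse primer: GTACTGCCT. This occurs on the top strand at positions 26–34.
The product runs from position 9 to position 34, so its length is 34 − 9 + 1 = 26 bp.

26 bp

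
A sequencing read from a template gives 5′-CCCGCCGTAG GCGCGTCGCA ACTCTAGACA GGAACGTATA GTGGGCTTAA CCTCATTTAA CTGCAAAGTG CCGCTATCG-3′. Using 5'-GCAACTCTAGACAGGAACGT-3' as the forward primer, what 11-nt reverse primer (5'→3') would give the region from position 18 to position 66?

5'-TTGCAGTTAAA-3'

The product's 3' end on the top strand is position 66.
The reverse primer anneals to the top strand over positions 56–66, i.e. to TTTAACTGCAA.
Its sequence written 5'→3' is the reverse complement: TTGCAGTTAAA.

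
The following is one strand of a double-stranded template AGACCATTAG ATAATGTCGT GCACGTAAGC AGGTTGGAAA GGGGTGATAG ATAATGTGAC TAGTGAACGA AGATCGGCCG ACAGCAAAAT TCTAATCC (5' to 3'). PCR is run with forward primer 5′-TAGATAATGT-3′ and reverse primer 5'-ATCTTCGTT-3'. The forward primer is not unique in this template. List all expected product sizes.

67 bp, 27 bp

The forward primer TAGATAATGT matches the top strand at positions 8–17, 48–57.
The reverse primer's reverse complement is AACGAAGAT, matching at positions 66–74.
Each forward site pairs with the reverse site to give a product ending at position 74: sizes 67, 27 bp.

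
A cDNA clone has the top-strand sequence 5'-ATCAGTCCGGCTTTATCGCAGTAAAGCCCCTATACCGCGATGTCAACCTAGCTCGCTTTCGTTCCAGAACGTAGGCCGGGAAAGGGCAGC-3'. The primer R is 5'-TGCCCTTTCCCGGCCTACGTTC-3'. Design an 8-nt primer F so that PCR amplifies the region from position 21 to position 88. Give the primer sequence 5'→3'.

The reverse primer's reverse complement GAACGTAGGCCGGGAAAGGGCA matches the template at positions 67–88; the product starts at position 21.
The forward primer is identical to the top strand over positions 21–28: GTAAAGCC.

5'-GTAAAGCC-3'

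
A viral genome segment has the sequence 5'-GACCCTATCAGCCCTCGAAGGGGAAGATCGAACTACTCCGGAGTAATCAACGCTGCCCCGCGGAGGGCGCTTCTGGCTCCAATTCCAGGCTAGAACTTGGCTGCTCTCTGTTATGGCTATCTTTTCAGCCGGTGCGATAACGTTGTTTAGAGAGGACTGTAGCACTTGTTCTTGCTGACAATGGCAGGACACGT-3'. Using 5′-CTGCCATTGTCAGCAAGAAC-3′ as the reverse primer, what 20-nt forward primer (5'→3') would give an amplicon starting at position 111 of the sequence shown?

5'-TTATGGCTATCTTTTCAGCC-3'

The reverse primer's reverse complement GTTCTTGCTGACAATGGCAG matches the template at positions 168–187; the product starts at position 111.
The forward primer is identical to the top strand over positions 111–130: TTATGGCTATCTTTTCAGCC.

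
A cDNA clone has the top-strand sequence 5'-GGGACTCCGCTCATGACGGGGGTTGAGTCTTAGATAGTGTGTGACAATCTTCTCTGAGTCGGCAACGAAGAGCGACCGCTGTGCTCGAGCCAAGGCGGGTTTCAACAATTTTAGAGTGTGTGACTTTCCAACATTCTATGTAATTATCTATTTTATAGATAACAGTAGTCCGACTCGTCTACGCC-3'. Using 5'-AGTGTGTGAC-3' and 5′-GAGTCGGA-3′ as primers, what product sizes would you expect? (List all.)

The forward primer AGTGTGTGAC matches the top strand at positions 36–45, 115–124.
The reverse primer's reverse complement is TCCGACTC, matching at positions 169–176.
Each forward site pairs with the reverse site to give a product ending at position 176: sizes 141, 62 bp.

141 bp, 62 bp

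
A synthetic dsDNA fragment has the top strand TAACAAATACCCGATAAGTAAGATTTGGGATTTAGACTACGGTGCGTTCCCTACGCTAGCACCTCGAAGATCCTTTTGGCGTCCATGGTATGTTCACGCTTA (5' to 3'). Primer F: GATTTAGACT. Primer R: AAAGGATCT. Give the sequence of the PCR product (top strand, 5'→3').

Scanning the template, GATTTAGACT occurs at positions 29–38; this primer anneals to the bottom strand there with its 3' end pointing downstream.
The reverse primer's reverse complement is AGATCCTTT, which matches the template at positions 68–76.
The product is the template from position 29 through 76 (48 bp).

5'-GATTTAGACTACGGTGCGTTCCCTACGCTAGCACCTCGAAGATCCTTT-3'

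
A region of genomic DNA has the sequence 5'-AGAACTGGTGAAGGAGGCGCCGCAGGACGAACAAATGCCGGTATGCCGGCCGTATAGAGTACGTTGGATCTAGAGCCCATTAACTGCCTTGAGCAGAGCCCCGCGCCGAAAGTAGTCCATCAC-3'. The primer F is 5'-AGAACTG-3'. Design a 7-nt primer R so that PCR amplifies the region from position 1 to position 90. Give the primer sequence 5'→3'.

The product's 3' end on the top strand is position 90.
The reverse primer anneals to the top strand over positions 84–90, i.e. to CTGCCTT.
Its sequence written 5'→3' is the reverse complement: AAGGCAG.

5'-AAGGCAG-3'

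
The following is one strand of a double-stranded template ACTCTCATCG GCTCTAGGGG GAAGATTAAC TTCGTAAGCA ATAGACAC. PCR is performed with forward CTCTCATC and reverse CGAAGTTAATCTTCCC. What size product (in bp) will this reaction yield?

33 bp

The forward primer matches the template at positions 2–9.
Taking the reverse complement of CGAAGTTAATCTTCCC gives GGGAAGATTAACTTCG, found at positions 19–34 on the template; the primer anneals here to the top strand with its 3' end pointing upstream.
Amplicon spans positions 2–34: 33 bp.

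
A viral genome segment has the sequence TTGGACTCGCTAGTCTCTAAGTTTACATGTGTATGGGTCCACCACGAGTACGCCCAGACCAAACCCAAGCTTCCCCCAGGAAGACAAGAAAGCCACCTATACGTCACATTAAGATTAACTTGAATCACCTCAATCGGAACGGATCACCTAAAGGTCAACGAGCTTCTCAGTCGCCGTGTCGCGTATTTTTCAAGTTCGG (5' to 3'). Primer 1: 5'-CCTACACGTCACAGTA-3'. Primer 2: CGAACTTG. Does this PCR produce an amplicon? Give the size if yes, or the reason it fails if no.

No product — primer 1 has no binding site in the template.

Primer 1 (CCTACACGTCACAGTA) does not match the top strand, and its reverse complement TACTGTGACGTGTAGG does not match either.
With no annealing site for primer 1, no amplification occurs.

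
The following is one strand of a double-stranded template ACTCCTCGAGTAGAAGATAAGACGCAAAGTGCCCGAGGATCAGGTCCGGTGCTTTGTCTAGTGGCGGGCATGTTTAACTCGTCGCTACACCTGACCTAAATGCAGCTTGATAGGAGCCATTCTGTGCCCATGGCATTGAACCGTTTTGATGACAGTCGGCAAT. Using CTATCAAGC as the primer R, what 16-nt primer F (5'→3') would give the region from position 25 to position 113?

5'-CAAAGTGCCCGAGGAT-3'

The reverse primer's reverse complement GCTTGATAG matches the template at positions 105–113; the product starts at position 25.
The forward primer is identical to the top strand over positions 25–40: CAAAGTGCCCGAGGAT.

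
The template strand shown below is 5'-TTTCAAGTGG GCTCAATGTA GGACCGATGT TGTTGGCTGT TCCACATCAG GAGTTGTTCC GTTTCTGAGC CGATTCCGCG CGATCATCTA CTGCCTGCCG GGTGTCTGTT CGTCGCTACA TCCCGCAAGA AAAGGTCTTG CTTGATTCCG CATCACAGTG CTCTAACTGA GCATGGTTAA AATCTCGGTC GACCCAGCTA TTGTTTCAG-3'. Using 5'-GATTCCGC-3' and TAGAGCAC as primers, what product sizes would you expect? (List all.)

The forward primer GATTCCGC matches the top strand at positions 72–79, 144–151.
The reverse primer's reverse complement is GTGCTCTA, matching at positions 158–165.
Each forward site pairs with the reverse site to give a product ending at position 165: sizes 94, 22 bp.

94 bp, 22 bp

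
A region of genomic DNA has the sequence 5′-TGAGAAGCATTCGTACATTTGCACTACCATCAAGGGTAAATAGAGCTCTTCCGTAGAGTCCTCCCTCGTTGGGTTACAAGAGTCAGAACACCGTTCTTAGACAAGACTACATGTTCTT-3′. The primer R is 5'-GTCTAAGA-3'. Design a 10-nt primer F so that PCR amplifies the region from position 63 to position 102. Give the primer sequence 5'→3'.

The reverse primer's reverse complement TCTTAGAC matches the template at positions 95–102; the product starts at position 63.
The forward primer is identical to the top strand over positions 63–72: CCCTCGTTGG.

5'-CCCTCGTTGG-3'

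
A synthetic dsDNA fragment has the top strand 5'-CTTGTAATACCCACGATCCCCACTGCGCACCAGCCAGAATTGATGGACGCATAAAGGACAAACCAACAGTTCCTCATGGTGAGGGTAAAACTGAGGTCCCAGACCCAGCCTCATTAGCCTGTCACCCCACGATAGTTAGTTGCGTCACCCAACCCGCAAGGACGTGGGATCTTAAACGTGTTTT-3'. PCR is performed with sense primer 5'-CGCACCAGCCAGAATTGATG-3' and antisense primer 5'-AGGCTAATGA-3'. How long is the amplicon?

95 bp

The forward primer matches the template at positions 26–45.
Taking the reverse complement of AGGCTAATGA gives TCATTAGCCT, found at positions 111–120 on the template; the primer anneals here to the top strand with its 3' end pointing upstream.
Amplicon spans positions 26–120: 95 bp.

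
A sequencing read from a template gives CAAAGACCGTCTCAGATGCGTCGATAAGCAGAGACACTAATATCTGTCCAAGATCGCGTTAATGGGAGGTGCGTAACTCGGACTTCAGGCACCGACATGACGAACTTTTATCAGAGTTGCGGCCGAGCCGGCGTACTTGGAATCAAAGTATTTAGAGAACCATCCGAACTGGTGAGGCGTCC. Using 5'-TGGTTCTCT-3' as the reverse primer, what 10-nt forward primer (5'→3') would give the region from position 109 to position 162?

The reverse primer's reverse complement AGAGAACCA matches the template at positions 154–162; the product starts at position 109.
The forward primer is identical to the top strand over positions 109–118: TATCAGAGTT.

5'-TATCAGAGTT-3'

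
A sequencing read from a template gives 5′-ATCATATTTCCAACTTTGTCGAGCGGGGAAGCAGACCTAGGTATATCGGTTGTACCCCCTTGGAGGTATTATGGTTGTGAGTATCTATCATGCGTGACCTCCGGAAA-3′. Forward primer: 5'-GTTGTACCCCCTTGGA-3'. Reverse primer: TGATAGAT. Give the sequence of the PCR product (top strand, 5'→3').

Scanning the template, GTTGTACCCCCTTGGA occurs at positions 49–64; this primer anneals to the bottom strand there with its 3' end pointing downstream.
The reverse primer's reverse complement is ATCTATCA, which matches the template at positions 83–90.
The product is the template from position 49 through 90 (42 bp).

5'-GTTGTACCCCCTTGGAGGTATTATGGTTGTGAGTATCTATCA-3'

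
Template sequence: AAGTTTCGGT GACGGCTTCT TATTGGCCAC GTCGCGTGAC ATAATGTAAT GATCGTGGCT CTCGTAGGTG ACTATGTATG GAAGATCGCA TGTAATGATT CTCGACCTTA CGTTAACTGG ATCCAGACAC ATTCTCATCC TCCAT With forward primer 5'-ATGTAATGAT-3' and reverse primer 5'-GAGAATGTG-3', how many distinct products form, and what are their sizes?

The forward primer ATGTAATGAT matches the top strand at positions 44–53, 90–99.
The reverse primer's reverse complement is CACATTCTC, matching at positions 128–136.
Each forward site pairs with the reverse site to give a product ending at position 136: sizes 93, 47 bp.

Two products: 93 bp, 47 bp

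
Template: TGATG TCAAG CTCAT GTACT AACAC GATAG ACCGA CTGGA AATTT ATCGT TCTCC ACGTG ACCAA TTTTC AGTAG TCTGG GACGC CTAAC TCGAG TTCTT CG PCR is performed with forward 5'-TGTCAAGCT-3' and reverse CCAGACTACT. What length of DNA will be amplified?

77 bp

Scanning the template, TGTCAAGCT occurs at positions 4–12; this primer anneals to the bottom strand there with its 3' end pointing downstream.
The reverse primer's reverse complement is AGTAGTCTGG, which matches the template at positions 71–80.
The product runs from position 4 to position 80, so its length is 80 − 4 + 1 = 77 bp.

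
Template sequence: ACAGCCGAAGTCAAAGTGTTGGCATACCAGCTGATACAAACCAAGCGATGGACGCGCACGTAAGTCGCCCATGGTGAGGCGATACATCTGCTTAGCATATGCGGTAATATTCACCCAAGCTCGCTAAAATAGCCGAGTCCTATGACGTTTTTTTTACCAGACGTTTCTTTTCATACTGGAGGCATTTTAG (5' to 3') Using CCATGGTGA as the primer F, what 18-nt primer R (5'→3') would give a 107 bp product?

The forward primer binds at positions 69–77, so a 107 bp product ends at position 69 + 107 − 1 = 175.
The reverse primer anneals to the top strand over positions 158–175, i.e. to CAGACGTTTCTTTTCATA.
Its sequence written 5'→3' is the reverse complement: TATGAAAAGAAACGTCTG.

5'-TATGAAAAGAAACGTCTG-3'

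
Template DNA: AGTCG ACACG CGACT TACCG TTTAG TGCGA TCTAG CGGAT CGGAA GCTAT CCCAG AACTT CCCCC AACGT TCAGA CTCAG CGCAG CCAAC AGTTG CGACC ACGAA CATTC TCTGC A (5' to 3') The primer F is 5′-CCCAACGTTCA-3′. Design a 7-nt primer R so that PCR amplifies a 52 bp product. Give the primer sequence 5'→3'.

5'-CAGAGAA-3'

The forward primer binds at positions 63–73, so a 52 bp product ends at position 63 + 52 − 1 = 114.
The reverse primer anneals to the top strand over positions 108–114, i.e. to TTCTCTG.
Its sequence written 5'→3' is the reverse complement: CAGAGAA.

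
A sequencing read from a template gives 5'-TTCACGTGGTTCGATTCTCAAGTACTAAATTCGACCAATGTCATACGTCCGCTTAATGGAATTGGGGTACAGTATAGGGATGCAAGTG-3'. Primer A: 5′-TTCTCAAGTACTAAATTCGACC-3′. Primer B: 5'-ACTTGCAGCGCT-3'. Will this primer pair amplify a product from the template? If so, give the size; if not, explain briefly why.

Primer B (ACTTGCAGCGCT) does not match the top strand, and its reverse complement AGCGCTGCAAGT does not match either.
With no annealing site for primer B, no amplification occurs.

No product — primer B has no binding site in the template.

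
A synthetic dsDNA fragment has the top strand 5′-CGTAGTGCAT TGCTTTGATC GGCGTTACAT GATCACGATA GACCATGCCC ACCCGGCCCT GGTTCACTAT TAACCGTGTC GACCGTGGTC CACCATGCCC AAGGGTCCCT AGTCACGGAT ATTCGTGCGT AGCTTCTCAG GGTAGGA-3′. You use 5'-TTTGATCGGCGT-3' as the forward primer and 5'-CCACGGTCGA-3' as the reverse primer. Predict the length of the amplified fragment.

75 bp

The forward primer matches the template at positions 14–25.
The reverse primer's reverse complement is TCGACCGTGG, which matches the template at positions 79–88.
Product length = (reverse-primer end) − (forward-primer start) + 1 = 88 − 14 + 1 = 75 bp.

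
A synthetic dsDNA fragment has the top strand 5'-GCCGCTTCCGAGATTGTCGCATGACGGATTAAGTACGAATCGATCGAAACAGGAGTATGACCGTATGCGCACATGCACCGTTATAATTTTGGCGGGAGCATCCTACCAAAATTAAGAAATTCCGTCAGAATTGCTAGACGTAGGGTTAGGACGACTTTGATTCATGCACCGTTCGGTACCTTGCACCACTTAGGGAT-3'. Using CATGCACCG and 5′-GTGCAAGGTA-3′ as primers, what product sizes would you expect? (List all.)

The forward primer CATGCACCG matches the top strand at positions 72–80, 163–171.
The reverse primer's reverse complement is TACCTTGCAC, matching at positions 177–186.
Each forward site pairs with the reverse site to give a product ending at position 186: sizes 115, 24 bp.

115 bp, 24 bp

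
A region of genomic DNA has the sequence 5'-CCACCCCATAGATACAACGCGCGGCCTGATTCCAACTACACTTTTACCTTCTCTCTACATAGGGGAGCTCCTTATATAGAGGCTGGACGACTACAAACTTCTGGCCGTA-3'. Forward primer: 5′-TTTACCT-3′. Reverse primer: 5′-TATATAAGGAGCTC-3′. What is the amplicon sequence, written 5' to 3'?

Forward primer TTTACCT is found on the top strand at positions 43–49.
Taking the reverse complement of TATATAAGGAGCTC gives GAGCTCCTTATATA, found at positions 65–78 on the template; the primer anneals here to the top strand with its 3' end pointing upstream.
The product is the template from position 43 through 78 (36 bp).

5'-TTTACCTTCTCTCTACATAGGGGAGCTCCTTATATA-3'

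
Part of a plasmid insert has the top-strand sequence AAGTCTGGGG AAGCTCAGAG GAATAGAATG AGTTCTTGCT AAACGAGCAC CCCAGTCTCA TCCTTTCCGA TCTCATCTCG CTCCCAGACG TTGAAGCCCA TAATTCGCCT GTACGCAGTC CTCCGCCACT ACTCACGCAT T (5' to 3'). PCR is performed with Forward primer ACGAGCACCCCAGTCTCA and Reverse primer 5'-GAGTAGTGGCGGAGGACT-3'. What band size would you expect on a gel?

92 bp

Forward primer ACGAGCACCCCAGTCTCA is found on the top strand at positions 43–60.
The reverse primer's reverse complement is AGTCCTCCGCCACTACTC, which matches the template at positions 117–134.
The product runs from position 43 to position 134, so its length is 134 − 43 + 1 = 92 bp.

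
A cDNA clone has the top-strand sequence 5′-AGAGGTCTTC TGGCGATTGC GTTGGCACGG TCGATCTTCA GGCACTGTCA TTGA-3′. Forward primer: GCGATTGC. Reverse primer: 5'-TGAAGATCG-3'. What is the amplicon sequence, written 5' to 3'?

5'-GCGATTGCGTTGGCACGGTCGATCTTCA-3'

The forward primer matches the template at positions 13–20.
Taking the reverse complement of TGAAGATCG gives CGATCTTCA, found at positions 32–40 on the template; the primer anneals here to the top strand with its 3' end pointing upstream.
The product is the template from position 13 through 40 (28 bp).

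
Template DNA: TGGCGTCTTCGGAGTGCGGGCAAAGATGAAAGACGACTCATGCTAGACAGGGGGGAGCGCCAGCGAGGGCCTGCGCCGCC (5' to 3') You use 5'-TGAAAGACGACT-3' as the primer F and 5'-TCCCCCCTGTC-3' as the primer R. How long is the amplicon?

30 bp

The forward primer matches the template at positions 27–38.
Reverse complement of the reverse primer: GACAGGGGGGA. This occurs on the top strand at positions 46–56.
Amplicon spans positions 27–56: 30 bp.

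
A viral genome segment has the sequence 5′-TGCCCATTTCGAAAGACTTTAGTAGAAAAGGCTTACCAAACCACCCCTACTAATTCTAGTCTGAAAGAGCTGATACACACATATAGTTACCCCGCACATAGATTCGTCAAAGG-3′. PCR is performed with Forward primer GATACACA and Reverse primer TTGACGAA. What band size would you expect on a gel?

39 bp

Forward primer GATACACA is found on the top strand at positions 72–79.
Reverse complement of the reverse primer: TTCGTCAA. This occurs on the top strand at positions 103–110.
Amplicon spans positions 72–110: 39 bp.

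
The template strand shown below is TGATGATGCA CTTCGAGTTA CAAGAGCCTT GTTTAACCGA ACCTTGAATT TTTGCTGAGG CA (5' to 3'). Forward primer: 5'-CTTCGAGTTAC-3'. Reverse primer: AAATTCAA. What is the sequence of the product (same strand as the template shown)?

Forward primer CTTCGAGTTAC is found on the top strand at positions 11–21.
The reverse primer's reverse complement is TTGAATTT, which matches the template at positions 44–51.
The product is the template from position 11 through 51 (41 bp).

5'-CTTCGAGTTACAAGAGCCTTGTTTAACCGAACCTTGAATTT-3'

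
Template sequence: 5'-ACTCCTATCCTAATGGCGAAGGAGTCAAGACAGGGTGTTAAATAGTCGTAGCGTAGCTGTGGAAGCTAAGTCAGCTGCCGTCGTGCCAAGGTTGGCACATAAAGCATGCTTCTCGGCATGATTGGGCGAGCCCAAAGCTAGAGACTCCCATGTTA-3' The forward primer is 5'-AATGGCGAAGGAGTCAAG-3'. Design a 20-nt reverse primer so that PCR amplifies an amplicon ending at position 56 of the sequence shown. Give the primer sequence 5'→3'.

The forward primer binds at positions 12–29; the product's 3' end on the top strand is position 56.
The reverse primer anneals to the top strand over positions 37–56, i.e. to GTTAAATAGTCGTAGCGTAG.
Its sequence written 5'→3' is the reverse complement: CTACGCTACGACTATTTAAC.

5'-CTACGCTACGACTATTTAAC-3'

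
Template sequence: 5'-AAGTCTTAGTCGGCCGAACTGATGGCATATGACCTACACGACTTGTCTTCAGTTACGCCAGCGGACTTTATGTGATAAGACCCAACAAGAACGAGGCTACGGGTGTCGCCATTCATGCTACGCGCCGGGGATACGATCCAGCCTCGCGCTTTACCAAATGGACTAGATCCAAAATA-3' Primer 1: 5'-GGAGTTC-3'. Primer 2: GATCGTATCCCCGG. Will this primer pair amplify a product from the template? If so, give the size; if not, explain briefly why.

No product — primer 1 has no binding site in the template.

Primer 1 (GGAGTTC) does not match the top strand, and its reverse complement GAACTCC does not match either.
With no annealing site for primer 1, no amplification occurs.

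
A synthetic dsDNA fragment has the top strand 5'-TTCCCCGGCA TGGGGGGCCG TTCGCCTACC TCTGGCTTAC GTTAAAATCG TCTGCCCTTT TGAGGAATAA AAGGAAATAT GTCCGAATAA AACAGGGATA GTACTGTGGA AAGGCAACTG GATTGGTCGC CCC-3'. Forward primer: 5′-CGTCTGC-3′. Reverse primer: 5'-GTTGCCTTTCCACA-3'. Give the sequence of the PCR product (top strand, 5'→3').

Forward primer CGTCTGC is found on the top strand at positions 49–55.
The reverse primer's reverse complement is TGTGGAAAGGCAAC, which matches the template at positions 105–118.
The product is the template from position 49 through 118 (70 bp).

5'-CGTCTGCCCTTTTGAGGAATAAAAGGAAATATGTCCGAATAAAACAGGGATAGTACTGTGGAAAGGCAAC-3'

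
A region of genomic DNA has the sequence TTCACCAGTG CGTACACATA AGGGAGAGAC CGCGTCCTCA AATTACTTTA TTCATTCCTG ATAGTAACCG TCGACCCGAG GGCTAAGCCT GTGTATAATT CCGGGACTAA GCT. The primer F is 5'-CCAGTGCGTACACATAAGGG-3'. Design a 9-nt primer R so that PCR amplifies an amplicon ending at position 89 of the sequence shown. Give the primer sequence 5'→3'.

5'-GGCTTAGCC-3'

The forward primer binds at positions 5–24; the product's 3' end on the top strand is position 89.
The reverse primer anneals to the top strand over positions 81–89, i.e. to GGCTAAGCC.
Its sequence written 5'→3' is the reverse complement: GGCTTAGCC.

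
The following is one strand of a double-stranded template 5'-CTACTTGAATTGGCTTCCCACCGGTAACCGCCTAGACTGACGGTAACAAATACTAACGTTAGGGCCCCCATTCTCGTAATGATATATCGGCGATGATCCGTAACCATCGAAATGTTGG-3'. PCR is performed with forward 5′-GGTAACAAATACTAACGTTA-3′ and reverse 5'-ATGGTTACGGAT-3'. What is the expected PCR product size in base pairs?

The forward primer matches the template at positions 42–61.
The reverse primer's reverse complement is ATCCGTAACCAT, which matches the template at positions 96–107.
The product runs from position 42 to position 107, so its length is 107 − 42 + 1 = 66 bp.

66 bp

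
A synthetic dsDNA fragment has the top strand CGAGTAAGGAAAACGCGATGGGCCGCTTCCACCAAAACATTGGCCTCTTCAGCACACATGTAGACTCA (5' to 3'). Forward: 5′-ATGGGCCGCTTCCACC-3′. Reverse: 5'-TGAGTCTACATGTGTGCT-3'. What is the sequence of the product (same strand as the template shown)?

5'-ATGGGCCGCTTCCACCAAAACATTGGCCTCTTCAGCACACATGTAGACTCA-3'

Forward primer ATGGGCCGCTTCCACC is found on the top strand at positions 18–33.
Taking the reverse complement of TGAGTCTACATGTGTGCT gives AGCACACATGTAGACTCA, found at positions 51–68 on the template; the primer anneals here to the top strand with its 3' end pointing upstream.
The product is the template from position 18 through 68 (51 bp).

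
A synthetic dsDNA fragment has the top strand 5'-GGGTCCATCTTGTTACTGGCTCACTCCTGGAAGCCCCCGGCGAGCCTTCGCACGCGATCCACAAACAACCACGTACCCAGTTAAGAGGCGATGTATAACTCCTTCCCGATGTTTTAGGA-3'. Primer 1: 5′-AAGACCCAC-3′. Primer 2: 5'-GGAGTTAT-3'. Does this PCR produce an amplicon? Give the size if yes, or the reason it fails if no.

Primer 1 (AAGACCCAC) does not match the top strand, and its reverse complement GTGGGTCTT does not match either.
With no annealing site for primer 1, no amplification occurs.

No product — primer 1 has no binding site in the template.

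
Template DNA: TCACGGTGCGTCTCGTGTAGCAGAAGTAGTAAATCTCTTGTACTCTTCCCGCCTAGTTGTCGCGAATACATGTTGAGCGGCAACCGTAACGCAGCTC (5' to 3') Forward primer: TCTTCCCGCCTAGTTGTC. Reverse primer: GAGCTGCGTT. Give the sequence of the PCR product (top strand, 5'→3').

Scanning the template, TCTTCCCGCCTAGTTGTC occurs at positions 44–61; this primer anneals to the bottom strand there with its 3' end pointing downstream.
The reverse primer's reverse complement is AACGCAGCTC, which matches the template at positions 88–97.
The product is the template from position 44 through 97 (54 bp).

5'-TCTTCCCGCCTAGTTGTCGCGAATACATGTTGAGCGGCAACCGTAACGCAGCTC-3'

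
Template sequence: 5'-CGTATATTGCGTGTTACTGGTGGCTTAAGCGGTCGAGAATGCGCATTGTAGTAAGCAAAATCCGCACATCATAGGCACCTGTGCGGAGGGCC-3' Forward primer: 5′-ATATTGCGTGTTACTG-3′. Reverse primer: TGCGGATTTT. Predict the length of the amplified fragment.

Forward primer ATATTGCGTGTTACTG is found on the top strand at positions 4–19.
Reverse complement of the reverse primer: AAAATCCGCA. This occurs on the top strand at positions 57–66.
The product runs from position 4 to position 66, so its length is 66 − 4 + 1 = 63 bp.

63 bp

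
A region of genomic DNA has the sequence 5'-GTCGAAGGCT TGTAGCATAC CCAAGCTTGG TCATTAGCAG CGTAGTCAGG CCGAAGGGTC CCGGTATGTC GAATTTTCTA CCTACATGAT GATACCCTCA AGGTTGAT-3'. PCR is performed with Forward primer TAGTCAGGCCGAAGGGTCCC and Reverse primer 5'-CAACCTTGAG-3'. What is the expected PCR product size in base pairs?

Forward primer TAGTCAGGCCGAAGGGTCCC is found on the top strand at positions 43–62.
Reverse complement of the reverse primer: CTCAAGGTTG. This occurs on the top strand at positions 97–106.
Amplicon spans positions 43–106: 64 bp.

64 bp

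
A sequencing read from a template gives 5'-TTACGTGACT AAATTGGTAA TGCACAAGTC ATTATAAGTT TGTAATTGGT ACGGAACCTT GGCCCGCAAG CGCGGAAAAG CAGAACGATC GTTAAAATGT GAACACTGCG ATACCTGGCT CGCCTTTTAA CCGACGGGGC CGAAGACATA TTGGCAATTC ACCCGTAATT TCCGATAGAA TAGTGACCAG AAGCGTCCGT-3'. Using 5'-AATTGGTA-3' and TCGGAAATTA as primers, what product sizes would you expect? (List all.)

The forward primer AATTGGTA matches the top strand at positions 12–19, 44–51.
The reverse primer's reverse complement is TAATTTCCGA, matching at positions 166–175.
Each forward site pairs with the reverse site to give a product ending at position 175: sizes 164, 132 bp.

164 bp, 132 bp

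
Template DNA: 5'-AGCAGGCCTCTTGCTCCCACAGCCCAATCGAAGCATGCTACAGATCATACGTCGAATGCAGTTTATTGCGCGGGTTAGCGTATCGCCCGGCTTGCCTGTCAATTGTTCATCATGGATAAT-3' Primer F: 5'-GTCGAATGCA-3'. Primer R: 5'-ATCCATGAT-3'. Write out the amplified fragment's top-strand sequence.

Forward primer GTCGAATGCA is found on the top strand at positions 51–60.
Reverse complement of the reverse primer: ATCATGGAT. This occurs on the top strand at positions 109–117.
The product is the template from position 51 through 117 (67 bp).

5'-GTCGAATGCAGTTTATTGCGCGGGTTAGCGTATCGCCCGGCTTGCCTGTCAATTGTTCATCATGGAT-3'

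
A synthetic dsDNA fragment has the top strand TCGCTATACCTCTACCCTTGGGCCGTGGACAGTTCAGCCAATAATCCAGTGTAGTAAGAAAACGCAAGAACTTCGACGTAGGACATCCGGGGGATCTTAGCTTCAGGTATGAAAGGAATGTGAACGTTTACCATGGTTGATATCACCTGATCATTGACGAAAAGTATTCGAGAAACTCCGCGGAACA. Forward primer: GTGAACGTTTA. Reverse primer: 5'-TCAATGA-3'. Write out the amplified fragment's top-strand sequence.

Forward primer GTGAACGTTTA is found on the top strand at positions 120–130.
The reverse primer's reverse complement is TCATTGA, which matches the template at positions 151–157.
The product is the template from position 120 through 157 (38 bp).

5'-GTGAACGTTTACCATGGTTGATATCACCTGATCATTGA-3'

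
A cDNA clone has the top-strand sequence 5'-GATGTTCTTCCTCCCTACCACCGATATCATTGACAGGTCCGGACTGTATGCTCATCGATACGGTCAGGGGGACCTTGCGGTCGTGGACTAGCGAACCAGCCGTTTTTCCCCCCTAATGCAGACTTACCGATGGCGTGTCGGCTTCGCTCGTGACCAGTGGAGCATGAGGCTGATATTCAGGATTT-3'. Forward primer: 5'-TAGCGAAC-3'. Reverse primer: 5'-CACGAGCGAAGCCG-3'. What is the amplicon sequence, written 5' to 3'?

5'-TAGCGAACCAGCCGTTTTTCCCCCCTAATGCAGACTTACCGATGGCGTGTCGGCTTCGCTCGTG-3'

Scanning the template, TAGCGAAC occurs at positions 89–96; this primer anneals to the bottom strand there with its 3' end pointing downstream.
The reverse primer's reverse complement is CGGCTTCGCTCGTG, which matches the template at positions 139–152.
The product is the template from position 89 through 152 (64 bp).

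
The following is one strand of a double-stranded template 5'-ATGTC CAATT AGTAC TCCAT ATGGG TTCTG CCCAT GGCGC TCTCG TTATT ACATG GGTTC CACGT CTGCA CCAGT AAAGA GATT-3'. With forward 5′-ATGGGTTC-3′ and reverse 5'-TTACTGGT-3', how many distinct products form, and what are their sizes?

The forward primer ATGGGTTC matches the top strand at positions 21–28, 53–60.
The reverse primer's reverse complement is ACCAGTAA, matching at positions 70–77.
Each forward site pairs with the reverse site to give a product ending at position 77: sizes 57, 25 bp.

Two products: 57 bp, 25 bp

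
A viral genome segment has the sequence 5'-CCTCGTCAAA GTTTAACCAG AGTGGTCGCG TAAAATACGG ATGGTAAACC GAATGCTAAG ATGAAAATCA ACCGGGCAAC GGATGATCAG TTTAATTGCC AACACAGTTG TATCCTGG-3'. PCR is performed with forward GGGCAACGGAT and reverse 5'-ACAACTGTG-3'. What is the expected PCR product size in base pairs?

The forward primer matches the template at positions 74–84.
Taking the reverse complement of ACAACTGTG gives CACAGTTGT, found at positions 103–111 on the template; the primer anneals here to the top strand with its 3' end pointing upstream.
Product length = (reverse-primer end) − (forward-primer start) + 1 = 111 − 74 + 1 = 38 bp.

38 bp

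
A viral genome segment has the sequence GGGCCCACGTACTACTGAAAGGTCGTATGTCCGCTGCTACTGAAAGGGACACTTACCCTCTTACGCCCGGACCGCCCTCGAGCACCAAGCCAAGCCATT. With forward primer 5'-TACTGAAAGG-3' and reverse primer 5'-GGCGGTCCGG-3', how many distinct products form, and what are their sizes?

Two products: 64 bp, 39 bp

The forward primer TACTGAAAGG matches the top strand at positions 13–22, 38–47.
The reverse primer's reverse complement is CCGGACCGCC, matching at positions 67–76.
Each forward site pairs with the reverse site to give a product ending at position 76: sizes 64, 39 bp.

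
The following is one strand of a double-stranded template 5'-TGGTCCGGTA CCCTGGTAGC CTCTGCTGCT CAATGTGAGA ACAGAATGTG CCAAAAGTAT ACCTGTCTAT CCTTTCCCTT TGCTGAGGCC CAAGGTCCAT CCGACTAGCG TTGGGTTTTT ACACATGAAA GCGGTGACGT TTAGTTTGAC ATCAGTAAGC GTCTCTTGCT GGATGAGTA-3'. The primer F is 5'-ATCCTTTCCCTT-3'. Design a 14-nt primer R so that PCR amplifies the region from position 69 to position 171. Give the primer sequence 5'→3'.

The product's 3' end on the top strand is position 171.
The reverse primer anneals to the top strand over positions 158–171, i.e. to AGCGTCTCTTGCTG.
Its sequence written 5'→3' is the reverse complement: CAGCAAGAGACGCT.

5'-CAGCAAGAGACGCT-3'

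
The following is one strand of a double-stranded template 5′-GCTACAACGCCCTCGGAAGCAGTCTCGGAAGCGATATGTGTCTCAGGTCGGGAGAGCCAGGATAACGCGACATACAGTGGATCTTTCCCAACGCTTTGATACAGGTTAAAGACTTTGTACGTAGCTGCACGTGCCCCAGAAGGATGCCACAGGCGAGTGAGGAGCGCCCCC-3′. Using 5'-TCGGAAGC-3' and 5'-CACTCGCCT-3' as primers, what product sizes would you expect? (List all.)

147 bp, 135 bp

The forward primer TCGGAAGC matches the top strand at positions 13–20, 25–32.
The reverse primer's reverse complement is AGGCGAGTG, matching at positions 151–159.
Each forward site pairs with the reverse site to give a product ending at position 159: sizes 147, 135 bp.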